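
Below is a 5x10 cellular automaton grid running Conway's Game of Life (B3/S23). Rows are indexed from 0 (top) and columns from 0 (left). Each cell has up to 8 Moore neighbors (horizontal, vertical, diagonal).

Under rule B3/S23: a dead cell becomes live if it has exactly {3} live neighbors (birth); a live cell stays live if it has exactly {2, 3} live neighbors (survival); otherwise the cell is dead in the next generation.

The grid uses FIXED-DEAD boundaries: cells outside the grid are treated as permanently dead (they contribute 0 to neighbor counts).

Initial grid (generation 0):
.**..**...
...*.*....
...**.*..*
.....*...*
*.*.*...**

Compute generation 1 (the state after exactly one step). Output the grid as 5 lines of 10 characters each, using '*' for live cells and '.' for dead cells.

Answer: ..*.***...
...*......
...*..*...
.....*...*
........**

Derivation:
Simulating step by step:
Generation 0 (given above): 17 live cells
Generation 1: 11 live cells
(generation 1 grid is the final answer)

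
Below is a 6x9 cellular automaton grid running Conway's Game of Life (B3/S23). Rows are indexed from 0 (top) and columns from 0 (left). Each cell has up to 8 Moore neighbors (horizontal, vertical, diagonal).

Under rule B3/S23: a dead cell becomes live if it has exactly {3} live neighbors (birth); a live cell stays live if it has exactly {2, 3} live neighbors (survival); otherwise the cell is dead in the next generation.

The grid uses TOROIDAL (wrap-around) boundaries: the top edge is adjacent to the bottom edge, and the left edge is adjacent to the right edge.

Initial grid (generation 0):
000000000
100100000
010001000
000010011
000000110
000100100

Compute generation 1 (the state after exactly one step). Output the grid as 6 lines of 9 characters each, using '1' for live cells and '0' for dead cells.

Simulating step by step:
Generation 0 (given above): 11 live cells
Generation 1: 11 live cells
(generation 1 grid is the final answer)

Answer: 000000000
000000000
100010001
000001011
000001101
000000110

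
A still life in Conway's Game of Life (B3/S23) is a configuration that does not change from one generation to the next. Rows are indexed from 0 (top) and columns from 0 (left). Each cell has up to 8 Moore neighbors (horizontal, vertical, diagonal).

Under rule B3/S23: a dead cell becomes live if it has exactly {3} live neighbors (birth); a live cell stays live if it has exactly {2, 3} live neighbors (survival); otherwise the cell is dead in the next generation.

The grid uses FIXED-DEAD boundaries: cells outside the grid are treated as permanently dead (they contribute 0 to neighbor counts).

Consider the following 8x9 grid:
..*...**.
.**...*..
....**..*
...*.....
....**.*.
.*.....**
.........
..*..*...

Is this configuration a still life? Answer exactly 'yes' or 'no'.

Answer: no

Derivation:
Compute generation 1 and compare to generation 0 (given above):
Generation 1:
.**...**.
.***..*..
..****...
...*..*..
....*.***
......***
.........
.........
Cell (0,1) differs: gen0=0 vs gen1=1 -> NOT a still life.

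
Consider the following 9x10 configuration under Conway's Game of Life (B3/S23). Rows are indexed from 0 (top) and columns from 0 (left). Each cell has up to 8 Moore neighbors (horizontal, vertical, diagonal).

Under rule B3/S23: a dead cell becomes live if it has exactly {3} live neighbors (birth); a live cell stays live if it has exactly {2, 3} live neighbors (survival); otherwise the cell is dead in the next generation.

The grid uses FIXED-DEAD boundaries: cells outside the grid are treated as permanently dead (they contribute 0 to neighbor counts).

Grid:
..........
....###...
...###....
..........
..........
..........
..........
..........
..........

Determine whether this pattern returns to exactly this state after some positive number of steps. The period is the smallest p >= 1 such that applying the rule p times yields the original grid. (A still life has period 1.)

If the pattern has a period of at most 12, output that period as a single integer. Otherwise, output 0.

Answer: 2

Derivation:
Simulating and comparing each generation to the original:
Gen 0 (original, given above): 6 live cells
Gen 1: 6 live cells, differs from original
Gen 2: 6 live cells, MATCHES original -> period = 2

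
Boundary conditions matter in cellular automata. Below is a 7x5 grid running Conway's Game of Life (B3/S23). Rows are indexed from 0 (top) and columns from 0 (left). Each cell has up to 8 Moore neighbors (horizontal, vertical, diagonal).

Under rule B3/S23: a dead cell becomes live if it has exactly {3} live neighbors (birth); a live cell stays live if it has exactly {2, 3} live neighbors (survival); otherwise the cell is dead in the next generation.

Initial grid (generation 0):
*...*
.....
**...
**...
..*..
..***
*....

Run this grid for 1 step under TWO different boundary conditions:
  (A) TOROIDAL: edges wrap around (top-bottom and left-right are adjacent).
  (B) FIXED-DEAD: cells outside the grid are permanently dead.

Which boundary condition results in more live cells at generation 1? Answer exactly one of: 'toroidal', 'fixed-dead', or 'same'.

Under TOROIDAL boundary, generation 1:
*...*
.*..*
**...
*.*..
*.*.*
.****
**...
Population = 17

Under FIXED-DEAD boundary, generation 1:
.....
**...
**...
*.*..
..*..
.***.
...*.
Population = 11

Comparison: toroidal=17, fixed-dead=11 -> toroidal

Answer: toroidal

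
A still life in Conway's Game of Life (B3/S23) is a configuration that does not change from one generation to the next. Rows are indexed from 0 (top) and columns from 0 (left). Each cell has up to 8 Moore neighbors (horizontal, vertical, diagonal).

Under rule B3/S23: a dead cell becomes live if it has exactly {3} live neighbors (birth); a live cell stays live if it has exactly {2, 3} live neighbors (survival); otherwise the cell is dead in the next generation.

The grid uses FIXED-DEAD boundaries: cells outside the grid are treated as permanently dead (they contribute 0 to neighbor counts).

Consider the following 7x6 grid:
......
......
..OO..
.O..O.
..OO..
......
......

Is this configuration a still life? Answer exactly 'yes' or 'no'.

Answer: yes

Derivation:
Compute generation 1 and compare to generation 0 (given above):
Generation 1:
......
......
..OO..
.O..O.
..OO..
......
......
The grids are IDENTICAL -> still life.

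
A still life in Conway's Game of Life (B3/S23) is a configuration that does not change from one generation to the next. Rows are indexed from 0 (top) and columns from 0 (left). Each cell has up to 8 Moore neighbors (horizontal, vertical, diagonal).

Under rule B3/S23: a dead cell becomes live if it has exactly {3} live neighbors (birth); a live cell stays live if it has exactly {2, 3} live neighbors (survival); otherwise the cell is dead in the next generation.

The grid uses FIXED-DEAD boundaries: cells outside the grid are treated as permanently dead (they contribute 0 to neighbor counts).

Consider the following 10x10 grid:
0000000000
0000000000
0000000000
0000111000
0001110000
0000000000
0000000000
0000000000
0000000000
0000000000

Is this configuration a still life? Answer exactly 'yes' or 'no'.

Answer: no

Derivation:
Compute generation 1 and compare to generation 0 (given above):
Generation 1:
0000000000
0000000000
0000010000
0001001000
0001001000
0000100000
0000000000
0000000000
0000000000
0000000000
Cell (2,5) differs: gen0=0 vs gen1=1 -> NOT a still life.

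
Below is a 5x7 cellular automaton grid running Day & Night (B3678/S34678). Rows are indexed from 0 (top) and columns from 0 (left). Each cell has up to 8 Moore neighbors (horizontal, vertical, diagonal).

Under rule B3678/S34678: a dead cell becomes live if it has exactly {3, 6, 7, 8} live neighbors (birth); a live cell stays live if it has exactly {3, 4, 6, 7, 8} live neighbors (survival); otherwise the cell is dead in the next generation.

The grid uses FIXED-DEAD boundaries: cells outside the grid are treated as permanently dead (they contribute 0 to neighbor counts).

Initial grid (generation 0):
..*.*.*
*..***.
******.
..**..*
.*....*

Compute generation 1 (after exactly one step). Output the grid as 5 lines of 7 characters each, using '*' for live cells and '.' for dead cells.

Simulating step by step:
Generation 0 (given above): 18 live cells
Generation 1: 12 live cells
(generation 1 grid is the final answer)

Answer: ....*..
...**.*
.*.****
*..*...
..*....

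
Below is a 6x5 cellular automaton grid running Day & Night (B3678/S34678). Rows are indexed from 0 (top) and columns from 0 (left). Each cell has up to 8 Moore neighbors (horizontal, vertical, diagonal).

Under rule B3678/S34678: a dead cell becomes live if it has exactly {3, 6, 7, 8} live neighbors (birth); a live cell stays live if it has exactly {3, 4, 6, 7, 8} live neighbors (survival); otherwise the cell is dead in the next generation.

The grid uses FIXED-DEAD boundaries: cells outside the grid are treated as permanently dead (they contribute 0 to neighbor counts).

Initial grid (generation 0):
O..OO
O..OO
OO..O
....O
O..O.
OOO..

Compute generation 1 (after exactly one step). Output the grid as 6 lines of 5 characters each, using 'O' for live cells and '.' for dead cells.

Simulating step by step:
Generation 0 (given above): 15 live cells
Generation 1: 12 live cells
(generation 1 grid is the final answer)

Answer: ...OO
O.OOO
....O
OO.O.
..O..
.O...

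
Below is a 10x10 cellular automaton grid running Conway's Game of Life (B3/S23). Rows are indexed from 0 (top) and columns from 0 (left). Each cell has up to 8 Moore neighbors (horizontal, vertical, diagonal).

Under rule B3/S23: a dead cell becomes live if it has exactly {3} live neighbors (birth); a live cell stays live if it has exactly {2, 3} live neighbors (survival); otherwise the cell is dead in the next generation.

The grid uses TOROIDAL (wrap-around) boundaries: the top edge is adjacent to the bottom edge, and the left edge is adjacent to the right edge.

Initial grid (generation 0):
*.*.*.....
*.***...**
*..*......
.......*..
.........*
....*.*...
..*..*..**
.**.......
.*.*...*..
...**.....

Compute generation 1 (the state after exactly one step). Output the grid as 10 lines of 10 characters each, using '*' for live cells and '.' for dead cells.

Simulating step by step:
Generation 0 (given above): 26 live cells
Generation 1: 28 live cells
(generation 1 grid is the final answer)

Answer: *.*..*....
*.*.*.....
*****...*.
..........
..........
.....*..**
.***.*....
**.*....*.
.*.**.....
.*..*.....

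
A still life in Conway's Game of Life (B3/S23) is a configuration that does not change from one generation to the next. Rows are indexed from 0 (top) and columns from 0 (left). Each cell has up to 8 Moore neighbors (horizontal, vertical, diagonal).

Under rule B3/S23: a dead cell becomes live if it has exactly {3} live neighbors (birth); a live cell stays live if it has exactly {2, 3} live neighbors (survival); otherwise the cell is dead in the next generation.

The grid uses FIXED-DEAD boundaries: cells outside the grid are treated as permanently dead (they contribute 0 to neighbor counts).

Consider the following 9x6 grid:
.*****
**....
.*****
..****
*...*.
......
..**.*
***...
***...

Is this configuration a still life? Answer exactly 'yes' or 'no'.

Compute generation 1 and compare to generation 0 (given above):
Generation 1:
*****.
*.....
*....*
......
....**
...**.
..**..
*.....
*.*...
Cell (0,0) differs: gen0=0 vs gen1=1 -> NOT a still life.

Answer: no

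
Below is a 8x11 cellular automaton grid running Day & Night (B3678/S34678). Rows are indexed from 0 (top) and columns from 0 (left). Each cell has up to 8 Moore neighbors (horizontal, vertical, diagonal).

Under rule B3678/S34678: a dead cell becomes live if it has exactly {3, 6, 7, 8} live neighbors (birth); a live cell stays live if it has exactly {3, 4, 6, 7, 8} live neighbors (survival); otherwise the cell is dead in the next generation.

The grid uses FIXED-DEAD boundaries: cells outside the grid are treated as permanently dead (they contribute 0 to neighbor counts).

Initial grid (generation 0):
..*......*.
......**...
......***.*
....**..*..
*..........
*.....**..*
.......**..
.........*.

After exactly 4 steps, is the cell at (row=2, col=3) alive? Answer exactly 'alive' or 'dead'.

Simulating step by step:
Generation 0 (given above): 19 live cells
Generation 1: 18 live cells
...........
......**.*.
......*.**.
......*..*.
.....***...
.......**..
......****.
........*..
Generation 2: 16 live cells
...........
.......*...
.....**.***
......*....
......**...
.....***.*.
.........*.
........**.
Generation 3: 15 live cells
...........
......*.**.
......*....
......*.**.
.......**..
......**...
......**.**
...........
Generation 4: 10 live cells
...........
.......*...
.....*.....
........*..
........**.
......*..*.
......***..
...........

Cell (2,3) at generation 4: 0 -> dead

Answer: dead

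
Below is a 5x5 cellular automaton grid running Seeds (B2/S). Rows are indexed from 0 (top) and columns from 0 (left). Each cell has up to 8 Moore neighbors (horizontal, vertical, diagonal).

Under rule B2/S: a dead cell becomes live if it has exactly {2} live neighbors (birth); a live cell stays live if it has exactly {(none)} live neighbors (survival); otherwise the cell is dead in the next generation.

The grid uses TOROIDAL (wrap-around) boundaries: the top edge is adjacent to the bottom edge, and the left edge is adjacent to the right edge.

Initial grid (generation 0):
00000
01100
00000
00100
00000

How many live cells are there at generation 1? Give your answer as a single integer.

Answer: 3

Derivation:
Simulating step by step:
Generation 0 (given above): 3 live cells
Generation 1: 3 live cells
01100
00000
00010
00000
00000
Population at generation 1: 3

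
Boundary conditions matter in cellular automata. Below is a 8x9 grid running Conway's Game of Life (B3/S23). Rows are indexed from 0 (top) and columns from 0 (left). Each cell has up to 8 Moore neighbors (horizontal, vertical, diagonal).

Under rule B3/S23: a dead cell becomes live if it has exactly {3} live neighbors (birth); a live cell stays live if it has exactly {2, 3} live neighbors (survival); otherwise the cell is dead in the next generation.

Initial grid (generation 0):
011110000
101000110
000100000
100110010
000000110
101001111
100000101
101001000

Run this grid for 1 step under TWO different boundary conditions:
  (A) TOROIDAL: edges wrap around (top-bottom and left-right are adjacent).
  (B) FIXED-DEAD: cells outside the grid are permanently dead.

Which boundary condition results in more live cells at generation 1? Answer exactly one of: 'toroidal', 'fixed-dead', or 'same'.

Under TOROIDAL boundary, generation 1:
100011101
000010000
011110110
000110111
110110000
110001000
000000000
101011001
Population = 29

Under FIXED-DEAD boundary, generation 1:
011100000
000010000
011110110
000110110
010110000
010001001
100000001
010000000
Population = 23

Comparison: toroidal=29, fixed-dead=23 -> toroidal

Answer: toroidal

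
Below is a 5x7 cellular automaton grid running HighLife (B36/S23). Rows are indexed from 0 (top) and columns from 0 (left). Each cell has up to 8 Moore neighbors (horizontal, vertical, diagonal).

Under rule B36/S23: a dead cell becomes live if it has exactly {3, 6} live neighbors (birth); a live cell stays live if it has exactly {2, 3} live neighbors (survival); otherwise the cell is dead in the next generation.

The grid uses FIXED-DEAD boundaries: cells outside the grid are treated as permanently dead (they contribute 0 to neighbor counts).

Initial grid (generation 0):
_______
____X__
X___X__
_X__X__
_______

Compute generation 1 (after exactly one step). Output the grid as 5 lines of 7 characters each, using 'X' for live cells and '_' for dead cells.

Simulating step by step:
Generation 0 (given above): 5 live cells
Generation 1: 3 live cells
(generation 1 grid is the final answer)

Answer: _______
_______
___XXX_
_______
_______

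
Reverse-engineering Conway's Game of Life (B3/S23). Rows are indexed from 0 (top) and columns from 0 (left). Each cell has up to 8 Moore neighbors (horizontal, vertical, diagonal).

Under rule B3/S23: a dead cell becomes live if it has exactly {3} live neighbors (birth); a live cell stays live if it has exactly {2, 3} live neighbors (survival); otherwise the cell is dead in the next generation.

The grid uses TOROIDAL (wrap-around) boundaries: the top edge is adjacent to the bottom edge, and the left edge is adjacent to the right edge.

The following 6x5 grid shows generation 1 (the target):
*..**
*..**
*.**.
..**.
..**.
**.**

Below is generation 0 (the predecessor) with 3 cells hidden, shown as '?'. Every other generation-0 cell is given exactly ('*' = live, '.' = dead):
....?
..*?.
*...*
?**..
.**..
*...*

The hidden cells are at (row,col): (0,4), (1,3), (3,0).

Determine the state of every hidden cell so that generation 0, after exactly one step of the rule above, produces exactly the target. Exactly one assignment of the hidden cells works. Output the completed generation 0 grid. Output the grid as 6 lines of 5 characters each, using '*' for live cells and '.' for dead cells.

Answer: ....*
..*..
*...*
.**..
.**..
*...*

Derivation:
Hidden generation-0 cells (in order): (0,4), (1,3), (3,0).
A hidden cell only influences target cells in its own 3x3 neighborhood. Try each of the 2^3 = 8 assignments, step the completed generation 0 forward once under B3/S23, and compare with the target:
  (0,4)=. (1,3)=. (3,0)=. -> step gives (0,0)='.' but target has '*' -> reject
  (0,4)=. (1,3)=. (3,0)=* -> step gives (0,0)='.' but target has '*' -> reject
  (0,4)=. (1,3)=* (3,0)=. -> step gives (0,0)='.' but target has '*' -> reject
  (0,4)=. (1,3)=* (3,0)=* -> step gives (0,0)='.' but target has '*' -> reject
  (0,4)=* (1,3)=. (3,0)=. -> step reproduces the target at every cell -> ACCEPT
  (0,4)=* (1,3)=. (3,0)=* -> step gives (2,4)='*' but target has '.' -> reject
  (0,4)=* (1,3)=* (3,0)=. -> step gives (0,3)='.' but target has '*' -> reject
  (0,4)=* (1,3)=* (3,0)=* -> step gives (0,3)='.' but target has '*' -> reject
Unique solution: (0,4)=live, (1,3)=dead, (3,0)=dead.
Check: live-neighbor counts of every cell in the completed generation 0:
32132
32033
24331
44332
44332
33232
Applying B3/S23 to generation 0 with these counts gives:
*..**
*..**
*.**.
..**.
..**.
**.**
which matches the target exactly.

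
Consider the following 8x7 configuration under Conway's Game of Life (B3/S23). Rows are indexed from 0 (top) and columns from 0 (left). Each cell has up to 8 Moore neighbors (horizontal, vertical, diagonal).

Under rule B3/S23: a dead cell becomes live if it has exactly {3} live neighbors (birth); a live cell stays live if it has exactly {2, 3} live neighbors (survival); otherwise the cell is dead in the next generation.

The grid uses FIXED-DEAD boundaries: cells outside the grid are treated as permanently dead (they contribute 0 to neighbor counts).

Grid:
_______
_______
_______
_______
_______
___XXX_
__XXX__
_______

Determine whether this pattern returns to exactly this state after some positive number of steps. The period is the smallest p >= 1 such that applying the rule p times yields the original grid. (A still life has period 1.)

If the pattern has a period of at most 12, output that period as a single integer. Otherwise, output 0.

Answer: 2

Derivation:
Simulating and comparing each generation to the original:
Gen 0 (original, given above): 6 live cells
Gen 1: 6 live cells, differs from original
Gen 2: 6 live cells, MATCHES original -> period = 2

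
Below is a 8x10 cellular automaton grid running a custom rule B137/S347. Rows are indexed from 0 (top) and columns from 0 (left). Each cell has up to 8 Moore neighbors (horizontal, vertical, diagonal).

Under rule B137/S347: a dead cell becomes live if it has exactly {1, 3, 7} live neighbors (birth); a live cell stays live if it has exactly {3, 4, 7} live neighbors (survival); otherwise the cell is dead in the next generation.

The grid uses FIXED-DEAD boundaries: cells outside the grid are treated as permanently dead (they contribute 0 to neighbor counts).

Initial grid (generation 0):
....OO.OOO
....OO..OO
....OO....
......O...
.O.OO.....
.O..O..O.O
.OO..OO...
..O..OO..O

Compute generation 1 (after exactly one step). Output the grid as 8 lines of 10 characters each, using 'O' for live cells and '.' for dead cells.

Answer: ....OOO.OO
...O...OOO
....OOO...
OO.O...O..
..O..O...O
OO..O.O...
.OOOOOOOO.
OO...OO.O.

Derivation:
Simulating step by step:
Generation 0 (given above): 27 live cells
Generation 1: 36 live cells
(generation 1 grid is the final answer)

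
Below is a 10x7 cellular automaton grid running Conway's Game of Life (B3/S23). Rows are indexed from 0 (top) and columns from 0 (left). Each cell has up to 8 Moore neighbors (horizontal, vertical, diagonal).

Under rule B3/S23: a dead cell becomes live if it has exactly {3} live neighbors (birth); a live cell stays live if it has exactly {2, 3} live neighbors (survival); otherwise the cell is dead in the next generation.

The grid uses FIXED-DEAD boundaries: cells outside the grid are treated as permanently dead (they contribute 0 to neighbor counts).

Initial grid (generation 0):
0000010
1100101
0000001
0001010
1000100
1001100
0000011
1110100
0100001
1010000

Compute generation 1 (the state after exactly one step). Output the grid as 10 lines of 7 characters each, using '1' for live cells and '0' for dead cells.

Simulating step by step:
Generation 0 (given above): 23 live cells
Generation 1: 18 live cells
(generation 1 grid is the final answer)

Answer: 0000010
0000001
0000101
0000110
0000010
0001100
1010010
1110001
0001000
0100000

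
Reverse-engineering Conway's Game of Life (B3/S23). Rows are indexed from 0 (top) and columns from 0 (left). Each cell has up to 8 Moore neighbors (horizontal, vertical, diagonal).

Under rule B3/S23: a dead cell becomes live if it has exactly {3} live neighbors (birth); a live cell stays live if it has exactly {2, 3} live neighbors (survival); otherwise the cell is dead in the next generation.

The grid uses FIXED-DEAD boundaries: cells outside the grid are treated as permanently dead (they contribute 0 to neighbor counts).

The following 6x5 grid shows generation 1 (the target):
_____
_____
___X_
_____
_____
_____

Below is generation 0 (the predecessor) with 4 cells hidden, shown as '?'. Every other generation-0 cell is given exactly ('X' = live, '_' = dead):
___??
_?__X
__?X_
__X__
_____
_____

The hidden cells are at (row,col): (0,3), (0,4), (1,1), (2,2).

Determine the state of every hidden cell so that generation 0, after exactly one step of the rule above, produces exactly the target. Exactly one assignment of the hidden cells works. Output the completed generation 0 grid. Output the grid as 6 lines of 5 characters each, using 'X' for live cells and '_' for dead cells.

Hidden generation-0 cells (in order): (0,3), (0,4), (1,1), (2,2).
A hidden cell only influences target cells in its own 3x3 neighborhood. Try each of the 2^4 = 16 assignments, step the completed generation 0 forward once under B3/S23, and compare with the target:
  (0,3)=_ (0,4)=_ (1,1)=_ (2,2)=_ -> step reproduces the target at every cell -> ACCEPT
  (0,3)=_ (0,4)=_ (1,1)=_ (2,2)=X -> step gives (1,3)='X' but target has '_' -> reject
  (0,3)=_ (0,4)=_ (1,1)=X (2,2)=_ -> step gives (2,2)='X' but target has '_' -> reject
  (0,3)=_ (0,4)=_ (1,1)=X (2,2)=X -> step gives (1,2)='X' but target has '_' -> reject
  (0,3)=_ (0,4)=X (1,1)=_ (2,2)=_ -> step gives (1,3)='X' but target has '_' -> reject
  (0,3)=_ (0,4)=X (1,1)=_ (2,2)=X -> step gives (1,4)='X' but target has '_' -> reject
  (0,3)=_ (0,4)=X (1,1)=X (2,2)=_ -> step gives (1,3)='X' but target has '_' -> reject
  (0,3)=_ (0,4)=X (1,1)=X (2,2)=X -> step gives (1,2)='X' but target has '_' -> reject
  (0,3)=X (0,4)=_ (1,1)=_ (2,2)=_ -> step gives (1,3)='X' but target has '_' -> reject
  (0,3)=X (0,4)=_ (1,1)=_ (2,2)=X -> step gives (1,2)='X' but target has '_' -> reject
  (0,3)=X (0,4)=_ (1,1)=X (2,2)=_ -> step gives (1,2)='X' but target has '_' -> reject
  (0,3)=X (0,4)=_ (1,1)=X (2,2)=X -> step gives (1,4)='X' but target has '_' -> reject
  (0,3)=X (0,4)=X (1,1)=_ (2,2)=_ -> step gives (0,3)='X' but target has '_' -> reject
  (0,3)=X (0,4)=X (1,1)=_ (2,2)=X -> step gives (0,3)='X' but target has '_' -> reject
  (0,3)=X (0,4)=X (1,1)=X (2,2)=_ -> step gives (0,3)='X' but target has '_' -> reject
  (0,3)=X (0,4)=X (1,1)=X (2,2)=X -> step gives (0,3)='X' but target has '_' -> reject
Unique solution: (0,3)=dead, (0,4)=dead, (1,1)=dead, (2,2)=dead.
Check: live-neighbor counts of every cell in the completed generation 0:
00011
00121
01222
01121
01110
00000
Applying B3/S23 to generation 0 with these counts gives:
_____
_____
___X_
_____
_____
_____
which matches the target exactly.

Answer: _____
____X
___X_
__X__
_____
_____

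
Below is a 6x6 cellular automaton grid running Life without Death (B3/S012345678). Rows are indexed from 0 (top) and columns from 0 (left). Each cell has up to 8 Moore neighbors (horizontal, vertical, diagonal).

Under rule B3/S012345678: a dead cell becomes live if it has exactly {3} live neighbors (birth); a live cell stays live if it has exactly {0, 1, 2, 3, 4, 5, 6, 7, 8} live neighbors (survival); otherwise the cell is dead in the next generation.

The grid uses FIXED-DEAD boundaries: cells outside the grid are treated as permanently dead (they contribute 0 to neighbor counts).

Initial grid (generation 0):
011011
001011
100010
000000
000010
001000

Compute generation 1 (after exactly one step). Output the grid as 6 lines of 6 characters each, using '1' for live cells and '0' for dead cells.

Answer: 011011
001011
100111
000000
000010
001000

Derivation:
Simulating step by step:
Generation 0 (given above): 11 live cells
Generation 1: 13 live cells
(generation 1 grid is the final answer)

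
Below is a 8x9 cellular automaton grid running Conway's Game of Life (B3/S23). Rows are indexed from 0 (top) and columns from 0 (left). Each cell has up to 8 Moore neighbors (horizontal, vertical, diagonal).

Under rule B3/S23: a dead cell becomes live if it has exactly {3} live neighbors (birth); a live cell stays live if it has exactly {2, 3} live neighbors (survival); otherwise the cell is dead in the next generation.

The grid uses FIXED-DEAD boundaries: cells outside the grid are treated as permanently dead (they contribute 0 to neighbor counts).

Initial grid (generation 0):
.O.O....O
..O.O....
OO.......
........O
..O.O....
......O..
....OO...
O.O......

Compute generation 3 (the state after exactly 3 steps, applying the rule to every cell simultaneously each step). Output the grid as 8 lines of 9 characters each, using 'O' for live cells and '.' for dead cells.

Simulating step by step:
Generation 0 (given above): 15 live cells
Generation 1: 10 live cells
..OO.....
O.OO.....
.O.......
.O.......
.........
...OO....
.....O...
.........
Generation 2: 8 live cells
.OOO.....
...O.....
OO.......
.........
.........
....O....
....O....
.........
Generation 3: 4 live cells
(generation 3 grid is the final answer)

Answer: ..OO.....
O..O.....
.........
.........
.........
.........
.........
.........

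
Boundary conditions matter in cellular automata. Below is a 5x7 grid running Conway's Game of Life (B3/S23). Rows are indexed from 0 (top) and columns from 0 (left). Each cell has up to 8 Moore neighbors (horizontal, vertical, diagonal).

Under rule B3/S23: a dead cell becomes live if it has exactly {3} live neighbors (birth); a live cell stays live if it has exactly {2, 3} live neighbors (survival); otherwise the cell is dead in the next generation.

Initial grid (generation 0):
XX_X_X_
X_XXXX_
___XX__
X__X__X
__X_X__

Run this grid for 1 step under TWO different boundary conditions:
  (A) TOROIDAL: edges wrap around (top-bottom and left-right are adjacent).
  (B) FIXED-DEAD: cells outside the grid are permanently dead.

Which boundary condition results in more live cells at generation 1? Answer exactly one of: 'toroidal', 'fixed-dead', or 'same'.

Under TOROIDAL boundary, generation 1:
X____X_
X____X_
XX_____
__X__X_
__X_XX_
Population = 11

Under FIXED-DEAD boundary, generation 1:
XX_X_X_
X____X_
_X_____
__X__X_
___X___
Population = 10

Comparison: toroidal=11, fixed-dead=10 -> toroidal

Answer: toroidal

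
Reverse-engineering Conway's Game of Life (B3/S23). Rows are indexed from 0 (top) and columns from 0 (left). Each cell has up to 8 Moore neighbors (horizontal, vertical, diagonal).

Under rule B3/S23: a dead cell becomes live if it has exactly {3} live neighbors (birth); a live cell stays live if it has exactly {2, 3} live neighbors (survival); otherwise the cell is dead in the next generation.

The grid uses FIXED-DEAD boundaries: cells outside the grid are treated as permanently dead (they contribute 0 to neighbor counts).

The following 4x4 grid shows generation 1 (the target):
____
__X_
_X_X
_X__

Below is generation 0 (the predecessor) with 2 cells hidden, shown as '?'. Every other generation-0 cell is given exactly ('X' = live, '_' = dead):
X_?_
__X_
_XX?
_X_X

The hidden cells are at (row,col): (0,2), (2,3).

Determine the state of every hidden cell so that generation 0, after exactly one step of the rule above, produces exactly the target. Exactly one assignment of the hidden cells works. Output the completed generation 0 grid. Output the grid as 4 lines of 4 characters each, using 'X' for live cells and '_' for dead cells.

Answer: X___
__X_
_XX_
_X_X

Derivation:
Hidden generation-0 cells (in order): (0,2), (2,3).
A hidden cell only influences target cells in its own 3x3 neighborhood. Try each of the 2^2 = 4 assignments, step the completed generation 0 forward once under B3/S23, and compare with the target:
  (0,2)=_ (2,3)=_ -> step reproduces the target at every cell -> ACCEPT
  (0,2)=_ (2,3)=X -> step gives (1,3)='X' but target has '_' -> reject
  (0,2)=X (2,3)=_ -> step gives (0,1)='X' but target has '_' -> reject
  (0,2)=X (2,3)=X -> step gives (0,1)='X' but target has '_' -> reject
Unique solution: (0,2)=dead, (2,3)=dead.
Check: live-neighbor counts of every cell in the completed generation 0:
0211
2422
2343
2241
Applying B3/S23 to generation 0 with these counts gives:
____
__X_
_X_X
_X__
which matches the target exactly.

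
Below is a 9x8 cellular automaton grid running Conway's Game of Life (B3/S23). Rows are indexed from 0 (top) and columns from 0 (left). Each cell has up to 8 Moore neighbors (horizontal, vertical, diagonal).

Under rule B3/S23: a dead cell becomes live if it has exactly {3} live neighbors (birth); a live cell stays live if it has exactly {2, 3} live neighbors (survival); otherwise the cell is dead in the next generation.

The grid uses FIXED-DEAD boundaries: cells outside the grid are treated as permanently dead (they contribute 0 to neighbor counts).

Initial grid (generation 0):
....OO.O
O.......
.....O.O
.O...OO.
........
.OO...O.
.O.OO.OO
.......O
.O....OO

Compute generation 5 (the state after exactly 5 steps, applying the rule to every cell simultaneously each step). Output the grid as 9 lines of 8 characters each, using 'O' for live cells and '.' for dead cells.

Simulating step by step:
Generation 0 (given above): 21 live cells
Generation 1: 24 live cells
........
....OO..
.....O..
.....OO.
.OO..OO.
.OOO.OOO
.O.O.OOO
..O..O..
......OO
Generation 2: 14 live cells
........
....OO..
........
....O...
.O.O....
O..O....
.O.O...O
..O.OO..
......O.
Generation 3: 17 live cells
........
........
....OO..
........
..OOO...
OO.OO...
.O.O....
..OOOOO.
.....O..
Generation 4: 15 live cells
........
........
........
.....O..
.OO.O...
OO......
OO......
..OO.OO.
...O.OO.
Generation 5: 13 live cells
(generation 5 grid is the final answer)

Answer: ........
........
........
........
OOO.....
........
O.......
.OOO.OO.
..OO.OO.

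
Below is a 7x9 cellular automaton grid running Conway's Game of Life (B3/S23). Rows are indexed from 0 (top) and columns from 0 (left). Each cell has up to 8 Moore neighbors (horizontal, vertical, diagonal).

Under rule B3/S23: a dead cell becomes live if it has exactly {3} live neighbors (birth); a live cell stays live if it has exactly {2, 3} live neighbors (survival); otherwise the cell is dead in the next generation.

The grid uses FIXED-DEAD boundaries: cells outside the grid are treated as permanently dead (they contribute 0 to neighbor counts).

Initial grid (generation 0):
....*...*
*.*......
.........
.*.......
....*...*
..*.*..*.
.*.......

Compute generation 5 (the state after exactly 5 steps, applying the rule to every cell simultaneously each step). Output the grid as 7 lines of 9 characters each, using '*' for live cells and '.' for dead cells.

Answer: .........
.........
.........
.........
.........
.........
.........

Derivation:
Simulating step by step:
Generation 0 (given above): 11 live cells
Generation 1: 3 live cells
.........
.........
.*.......
.........
...*.....
...*.....
.........
Generation 2: 0 live cells
.........
.........
.........
.........
.........
.........
.........
Generation 3: 0 live cells
.........
.........
.........
.........
.........
.........
.........
Generation 4: 0 live cells
.........
.........
.........
.........
.........
.........
.........
Generation 5: 0 live cells
(generation 5 grid is the final answer)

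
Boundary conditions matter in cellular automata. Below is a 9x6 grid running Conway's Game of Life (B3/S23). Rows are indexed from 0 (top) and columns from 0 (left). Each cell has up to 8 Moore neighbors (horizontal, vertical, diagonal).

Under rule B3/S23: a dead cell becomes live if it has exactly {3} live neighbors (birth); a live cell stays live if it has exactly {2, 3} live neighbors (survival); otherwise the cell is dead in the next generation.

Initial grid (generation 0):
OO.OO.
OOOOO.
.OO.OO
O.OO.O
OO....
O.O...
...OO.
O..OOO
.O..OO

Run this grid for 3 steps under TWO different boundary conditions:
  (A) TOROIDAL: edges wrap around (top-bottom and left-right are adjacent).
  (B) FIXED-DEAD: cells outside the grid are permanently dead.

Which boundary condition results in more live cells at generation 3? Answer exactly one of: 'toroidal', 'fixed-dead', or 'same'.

Under TOROIDAL boundary, generation 3:
......
......
......
......
...O.O
...OOO
OO.OO.
.O....
.O....
Population = 11

Under FIXED-DEAD boundary, generation 3:
......
......
......
......
...OO.
...OO.
.O....
..OO..
..OO..
Population = 9

Comparison: toroidal=11, fixed-dead=9 -> toroidal

Answer: toroidal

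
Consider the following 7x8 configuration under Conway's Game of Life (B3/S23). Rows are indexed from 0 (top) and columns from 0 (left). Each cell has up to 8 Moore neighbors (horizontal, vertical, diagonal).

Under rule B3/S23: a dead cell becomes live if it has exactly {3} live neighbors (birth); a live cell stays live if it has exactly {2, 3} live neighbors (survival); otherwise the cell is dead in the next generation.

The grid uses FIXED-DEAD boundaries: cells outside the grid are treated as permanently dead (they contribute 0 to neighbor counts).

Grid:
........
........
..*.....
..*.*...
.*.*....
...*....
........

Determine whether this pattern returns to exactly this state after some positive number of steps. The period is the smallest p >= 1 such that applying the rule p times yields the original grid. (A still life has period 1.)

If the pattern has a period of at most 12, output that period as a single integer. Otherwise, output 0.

Simulating and comparing each generation to the original:
Gen 0 (original, given above): 6 live cells
Gen 1: 6 live cells, differs from original
Gen 2: 6 live cells, MATCHES original -> period = 2

Answer: 2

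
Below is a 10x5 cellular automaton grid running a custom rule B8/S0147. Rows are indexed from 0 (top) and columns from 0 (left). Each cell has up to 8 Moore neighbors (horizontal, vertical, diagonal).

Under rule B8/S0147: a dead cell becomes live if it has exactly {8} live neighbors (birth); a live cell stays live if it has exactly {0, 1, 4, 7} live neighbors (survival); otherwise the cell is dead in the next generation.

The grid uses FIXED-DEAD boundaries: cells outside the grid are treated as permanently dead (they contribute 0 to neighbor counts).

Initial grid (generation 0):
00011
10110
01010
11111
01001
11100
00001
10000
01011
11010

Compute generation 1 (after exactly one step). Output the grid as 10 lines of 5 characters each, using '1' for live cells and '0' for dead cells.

Answer: 00000
10110
00000
01010
00000
00000
00001
10000
00000
00000

Derivation:
Simulating step by step:
Generation 0 (given above): 25 live cells
Generation 1: 7 live cells
(generation 1 grid is the final answer)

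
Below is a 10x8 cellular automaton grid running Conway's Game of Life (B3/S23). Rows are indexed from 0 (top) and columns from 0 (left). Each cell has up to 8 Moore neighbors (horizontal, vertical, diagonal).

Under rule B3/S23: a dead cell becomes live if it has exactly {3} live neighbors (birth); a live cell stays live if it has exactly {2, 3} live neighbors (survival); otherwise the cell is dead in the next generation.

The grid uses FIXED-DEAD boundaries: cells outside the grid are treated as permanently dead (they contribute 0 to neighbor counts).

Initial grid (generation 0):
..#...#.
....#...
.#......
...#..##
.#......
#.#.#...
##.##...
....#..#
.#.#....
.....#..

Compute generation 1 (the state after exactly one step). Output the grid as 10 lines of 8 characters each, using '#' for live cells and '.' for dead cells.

Simulating step by step:
Generation 0 (given above): 20 live cells
Generation 1: 16 live cells
(generation 1 grid is the final answer)

Answer: ........
........
........
..#.....
.###....
#.#.#...
###.##..
##..#...
....#...
........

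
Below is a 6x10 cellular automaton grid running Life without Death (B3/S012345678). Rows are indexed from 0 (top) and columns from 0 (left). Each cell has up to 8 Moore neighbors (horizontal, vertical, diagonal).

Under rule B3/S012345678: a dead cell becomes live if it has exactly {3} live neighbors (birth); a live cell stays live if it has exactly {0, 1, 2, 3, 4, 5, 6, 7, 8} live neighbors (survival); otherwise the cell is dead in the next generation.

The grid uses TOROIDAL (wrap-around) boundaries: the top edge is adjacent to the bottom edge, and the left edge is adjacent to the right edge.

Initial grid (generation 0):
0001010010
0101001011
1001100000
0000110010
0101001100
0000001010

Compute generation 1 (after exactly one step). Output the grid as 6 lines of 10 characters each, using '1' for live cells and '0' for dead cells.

Answer: 0011111010
1101011111
1011100110
0010111110
0101101110
0010111010

Derivation:
Simulating step by step:
Generation 0 (given above): 20 live cells
Generation 1: 37 live cells
(generation 1 grid is the final answer)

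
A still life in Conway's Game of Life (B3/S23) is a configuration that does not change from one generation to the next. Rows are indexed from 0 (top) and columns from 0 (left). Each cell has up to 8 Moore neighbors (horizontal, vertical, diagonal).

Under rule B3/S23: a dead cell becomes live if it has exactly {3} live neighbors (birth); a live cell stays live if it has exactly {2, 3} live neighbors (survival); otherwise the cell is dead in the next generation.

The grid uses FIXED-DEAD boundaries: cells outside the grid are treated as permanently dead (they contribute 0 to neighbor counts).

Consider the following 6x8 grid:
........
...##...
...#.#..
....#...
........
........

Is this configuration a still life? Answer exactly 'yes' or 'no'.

Compute generation 1 and compare to generation 0 (given above):
Generation 1:
........
...##...
...#.#..
....#...
........
........
The grids are IDENTICAL -> still life.

Answer: yes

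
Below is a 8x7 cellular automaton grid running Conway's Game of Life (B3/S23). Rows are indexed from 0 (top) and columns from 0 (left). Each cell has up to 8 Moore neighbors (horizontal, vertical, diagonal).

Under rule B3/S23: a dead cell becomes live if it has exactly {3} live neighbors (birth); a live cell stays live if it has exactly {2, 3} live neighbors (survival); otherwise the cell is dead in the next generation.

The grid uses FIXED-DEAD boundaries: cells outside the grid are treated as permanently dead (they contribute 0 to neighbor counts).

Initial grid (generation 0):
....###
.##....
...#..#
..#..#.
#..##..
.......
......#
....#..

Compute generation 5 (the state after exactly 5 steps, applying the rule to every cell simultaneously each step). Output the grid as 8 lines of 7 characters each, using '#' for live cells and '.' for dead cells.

Answer: .......
.##.###
.#....#
.#.....
..#.#..
...#...
.......
.......

Derivation:
Simulating step by step:
Generation 0 (given above): 14 live cells
Generation 1: 11 live cells
.....#.
..###.#
.#.#...
..#..#.
...##..
.......
.......
.......
Generation 2: 12 live cells
...###.
..####.
.#...#.
..#....
...##..
.......
.......
.......
Generation 3: 10 live cells
..#..#.
..#...#
.#...#.
..###..
...#...
.......
.......
.......
Generation 4: 13 live cells
.......
.##..##
.#..##.
..###..
..###..
.......
.......
.......
Generation 5: 11 live cells
(generation 5 grid is the final answer)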